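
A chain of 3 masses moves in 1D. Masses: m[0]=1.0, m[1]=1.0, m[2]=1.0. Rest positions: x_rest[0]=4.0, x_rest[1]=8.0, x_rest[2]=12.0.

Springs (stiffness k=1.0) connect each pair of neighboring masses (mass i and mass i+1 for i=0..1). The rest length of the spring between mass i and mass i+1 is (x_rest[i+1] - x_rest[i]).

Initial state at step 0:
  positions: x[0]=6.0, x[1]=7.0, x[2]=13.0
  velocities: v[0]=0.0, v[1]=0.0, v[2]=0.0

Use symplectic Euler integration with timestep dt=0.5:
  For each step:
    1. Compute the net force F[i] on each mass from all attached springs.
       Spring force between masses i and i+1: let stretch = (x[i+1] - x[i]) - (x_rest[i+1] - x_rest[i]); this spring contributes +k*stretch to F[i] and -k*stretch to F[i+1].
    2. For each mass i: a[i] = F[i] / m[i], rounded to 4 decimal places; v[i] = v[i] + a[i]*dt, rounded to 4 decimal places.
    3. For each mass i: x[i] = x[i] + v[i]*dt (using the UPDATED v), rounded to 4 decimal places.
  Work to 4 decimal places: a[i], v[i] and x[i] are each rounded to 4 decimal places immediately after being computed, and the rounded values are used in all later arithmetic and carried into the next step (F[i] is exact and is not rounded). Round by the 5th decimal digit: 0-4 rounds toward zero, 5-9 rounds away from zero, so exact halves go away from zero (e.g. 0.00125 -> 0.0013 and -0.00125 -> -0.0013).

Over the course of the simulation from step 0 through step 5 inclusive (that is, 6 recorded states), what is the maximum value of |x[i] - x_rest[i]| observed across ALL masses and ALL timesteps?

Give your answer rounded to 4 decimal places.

Answer: 2.5157

Derivation:
Step 0: x=[6.0000 7.0000 13.0000] v=[0.0000 0.0000 0.0000]
Step 1: x=[5.2500 8.2500 12.5000] v=[-1.5000 2.5000 -1.0000]
Step 2: x=[4.2500 9.8125 11.9375] v=[-2.0000 3.1250 -1.1250]
Step 3: x=[3.6406 10.5157 11.8438] v=[-1.2188 1.4063 -0.1875]
Step 4: x=[3.7500 9.8321 12.4181] v=[0.2188 -1.3672 1.1485]
Step 5: x=[4.3800 8.2745 13.3459] v=[1.2599 -3.1153 1.8555]
Max displacement = 2.5157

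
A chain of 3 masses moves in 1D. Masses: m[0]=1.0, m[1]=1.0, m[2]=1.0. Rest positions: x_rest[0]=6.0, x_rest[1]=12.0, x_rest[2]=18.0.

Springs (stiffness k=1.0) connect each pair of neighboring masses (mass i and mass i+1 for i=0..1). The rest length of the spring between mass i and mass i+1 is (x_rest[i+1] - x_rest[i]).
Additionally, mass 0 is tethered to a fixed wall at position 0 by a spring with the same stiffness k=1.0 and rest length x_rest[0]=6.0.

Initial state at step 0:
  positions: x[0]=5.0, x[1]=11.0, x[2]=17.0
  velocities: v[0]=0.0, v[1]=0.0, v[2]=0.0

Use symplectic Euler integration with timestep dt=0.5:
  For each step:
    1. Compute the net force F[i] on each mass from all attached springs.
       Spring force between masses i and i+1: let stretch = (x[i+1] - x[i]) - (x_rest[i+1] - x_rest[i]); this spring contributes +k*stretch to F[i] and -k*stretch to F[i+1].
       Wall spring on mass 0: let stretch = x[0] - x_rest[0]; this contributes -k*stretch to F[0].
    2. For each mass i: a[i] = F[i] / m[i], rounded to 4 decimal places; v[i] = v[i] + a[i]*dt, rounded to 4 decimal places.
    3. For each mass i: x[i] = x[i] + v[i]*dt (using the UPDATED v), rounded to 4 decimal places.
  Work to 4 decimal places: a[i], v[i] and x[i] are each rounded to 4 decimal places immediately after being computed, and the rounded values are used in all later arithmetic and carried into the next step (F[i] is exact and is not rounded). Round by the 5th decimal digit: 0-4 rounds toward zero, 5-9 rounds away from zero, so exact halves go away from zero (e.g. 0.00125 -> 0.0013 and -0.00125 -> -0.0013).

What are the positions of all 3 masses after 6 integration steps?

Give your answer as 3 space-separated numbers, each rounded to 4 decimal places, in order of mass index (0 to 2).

Answer: 6.0208 12.1192 17.6219

Derivation:
Step 0: x=[5.0000 11.0000 17.0000] v=[0.0000 0.0000 0.0000]
Step 1: x=[5.2500 11.0000 17.0000] v=[0.5000 0.0000 0.0000]
Step 2: x=[5.6250 11.0625 17.0000] v=[0.7500 0.1250 0.0000]
Step 3: x=[5.9532 11.2500 17.0157] v=[0.6563 0.3750 0.0313]
Step 4: x=[6.1173 11.5548 17.0900] v=[0.3281 0.6095 0.1485]
Step 5: x=[6.1114 11.8840 17.2805] v=[-0.0118 0.6584 0.3809]
Step 6: x=[6.0208 12.1192 17.6219] v=[-0.1812 0.4704 0.6827]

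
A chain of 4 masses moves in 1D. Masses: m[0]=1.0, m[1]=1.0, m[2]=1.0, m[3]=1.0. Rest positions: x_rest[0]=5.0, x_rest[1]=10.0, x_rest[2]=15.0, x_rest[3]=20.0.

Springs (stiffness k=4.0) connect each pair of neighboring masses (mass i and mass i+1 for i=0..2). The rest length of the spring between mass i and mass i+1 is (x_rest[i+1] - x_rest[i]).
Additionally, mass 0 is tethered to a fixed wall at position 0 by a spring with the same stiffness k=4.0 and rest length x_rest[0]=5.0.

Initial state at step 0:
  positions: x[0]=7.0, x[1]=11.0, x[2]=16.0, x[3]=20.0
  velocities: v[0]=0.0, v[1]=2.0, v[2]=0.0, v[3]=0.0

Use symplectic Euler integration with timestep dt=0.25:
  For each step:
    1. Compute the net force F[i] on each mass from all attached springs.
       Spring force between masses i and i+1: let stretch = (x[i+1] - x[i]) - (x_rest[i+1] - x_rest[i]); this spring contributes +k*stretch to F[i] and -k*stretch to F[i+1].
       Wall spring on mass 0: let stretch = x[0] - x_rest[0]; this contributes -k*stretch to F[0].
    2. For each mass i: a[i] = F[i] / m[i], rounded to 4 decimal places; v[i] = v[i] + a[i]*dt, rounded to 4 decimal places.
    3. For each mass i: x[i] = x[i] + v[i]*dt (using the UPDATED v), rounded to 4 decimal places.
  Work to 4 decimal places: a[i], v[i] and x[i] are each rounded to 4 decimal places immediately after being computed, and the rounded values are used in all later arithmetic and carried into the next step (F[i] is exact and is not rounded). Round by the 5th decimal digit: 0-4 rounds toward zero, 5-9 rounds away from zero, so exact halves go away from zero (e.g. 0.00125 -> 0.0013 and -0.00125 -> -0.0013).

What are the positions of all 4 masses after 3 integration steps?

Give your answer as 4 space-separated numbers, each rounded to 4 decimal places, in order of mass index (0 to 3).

Step 0: x=[7.0000 11.0000 16.0000 20.0000] v=[0.0000 2.0000 0.0000 0.0000]
Step 1: x=[6.2500 11.7500 15.7500 20.2500] v=[-3.0000 3.0000 -1.0000 1.0000]
Step 2: x=[5.3125 12.1250 15.6250 20.6250] v=[-3.7500 1.5000 -0.5000 1.5000]
Step 3: x=[4.7500 11.6719 15.8750 21.0000] v=[-2.2500 -1.8125 1.0000 1.5000]

Answer: 4.7500 11.6719 15.8750 21.0000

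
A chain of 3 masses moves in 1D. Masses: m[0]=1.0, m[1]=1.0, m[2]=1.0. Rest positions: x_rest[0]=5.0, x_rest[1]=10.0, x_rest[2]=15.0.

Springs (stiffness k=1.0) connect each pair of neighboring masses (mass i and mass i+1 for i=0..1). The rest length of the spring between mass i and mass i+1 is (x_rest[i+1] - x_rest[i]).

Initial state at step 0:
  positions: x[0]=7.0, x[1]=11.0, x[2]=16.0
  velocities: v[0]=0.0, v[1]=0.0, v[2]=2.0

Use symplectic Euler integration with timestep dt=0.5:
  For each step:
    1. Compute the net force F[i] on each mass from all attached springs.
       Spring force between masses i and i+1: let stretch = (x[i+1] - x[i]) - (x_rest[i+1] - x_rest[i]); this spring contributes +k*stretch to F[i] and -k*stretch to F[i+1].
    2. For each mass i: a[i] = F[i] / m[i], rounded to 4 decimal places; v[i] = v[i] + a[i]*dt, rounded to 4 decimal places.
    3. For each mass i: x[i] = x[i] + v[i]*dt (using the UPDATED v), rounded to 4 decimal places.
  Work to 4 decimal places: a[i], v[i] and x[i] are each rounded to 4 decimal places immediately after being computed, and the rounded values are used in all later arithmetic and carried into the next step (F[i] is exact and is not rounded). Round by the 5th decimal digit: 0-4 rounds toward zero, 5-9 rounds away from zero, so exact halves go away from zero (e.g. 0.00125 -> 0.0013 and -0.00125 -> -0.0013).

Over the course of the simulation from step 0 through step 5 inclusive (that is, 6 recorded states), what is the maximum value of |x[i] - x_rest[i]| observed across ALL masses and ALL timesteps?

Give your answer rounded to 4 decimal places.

Step 0: x=[7.0000 11.0000 16.0000] v=[0.0000 0.0000 2.0000]
Step 1: x=[6.7500 11.2500 17.0000] v=[-0.5000 0.5000 2.0000]
Step 2: x=[6.3750 11.8125 17.8125] v=[-0.7500 1.1250 1.6250]
Step 3: x=[6.1094 12.5157 18.3750] v=[-0.5313 1.4063 1.1250]
Step 4: x=[6.1954 13.0821 18.7227] v=[0.1719 1.1328 0.6954]
Step 5: x=[6.7531 13.3370 18.9103] v=[1.1153 0.5098 0.3751]
Max displacement = 3.9103

Answer: 3.9103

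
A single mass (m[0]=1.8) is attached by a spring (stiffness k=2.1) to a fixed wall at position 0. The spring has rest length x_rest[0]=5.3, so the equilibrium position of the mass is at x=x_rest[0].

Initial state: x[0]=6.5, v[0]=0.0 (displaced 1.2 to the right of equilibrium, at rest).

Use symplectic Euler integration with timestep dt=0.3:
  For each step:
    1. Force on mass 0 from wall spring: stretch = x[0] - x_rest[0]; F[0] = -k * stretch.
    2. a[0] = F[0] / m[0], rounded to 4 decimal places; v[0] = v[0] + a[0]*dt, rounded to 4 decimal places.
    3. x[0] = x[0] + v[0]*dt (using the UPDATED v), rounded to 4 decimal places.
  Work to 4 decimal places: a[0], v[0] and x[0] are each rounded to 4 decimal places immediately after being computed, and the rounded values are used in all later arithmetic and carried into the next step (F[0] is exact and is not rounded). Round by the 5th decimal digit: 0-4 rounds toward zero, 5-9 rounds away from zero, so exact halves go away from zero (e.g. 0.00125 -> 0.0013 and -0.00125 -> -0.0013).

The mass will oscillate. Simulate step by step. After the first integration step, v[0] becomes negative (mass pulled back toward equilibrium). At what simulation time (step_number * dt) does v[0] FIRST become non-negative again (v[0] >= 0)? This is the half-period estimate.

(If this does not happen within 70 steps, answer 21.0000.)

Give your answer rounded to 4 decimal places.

Step 0: x=[6.5000] v=[0.0000]
Step 1: x=[6.3740] v=[-0.4200]
Step 2: x=[6.1352] v=[-0.7959]
Step 3: x=[5.8087] v=[-1.0882]
Step 4: x=[5.4288] v=[-1.2663]
Step 5: x=[5.0354] v=[-1.3114]
Step 6: x=[4.6698] v=[-1.2188]
Step 7: x=[4.3703] v=[-0.9982]
Step 8: x=[4.1685] v=[-0.6728]
Step 9: x=[4.0855] v=[-0.2768]
Step 10: x=[4.1300] v=[0.1483]
First v>=0 after going negative at step 10, time=3.0000

Answer: 3.0000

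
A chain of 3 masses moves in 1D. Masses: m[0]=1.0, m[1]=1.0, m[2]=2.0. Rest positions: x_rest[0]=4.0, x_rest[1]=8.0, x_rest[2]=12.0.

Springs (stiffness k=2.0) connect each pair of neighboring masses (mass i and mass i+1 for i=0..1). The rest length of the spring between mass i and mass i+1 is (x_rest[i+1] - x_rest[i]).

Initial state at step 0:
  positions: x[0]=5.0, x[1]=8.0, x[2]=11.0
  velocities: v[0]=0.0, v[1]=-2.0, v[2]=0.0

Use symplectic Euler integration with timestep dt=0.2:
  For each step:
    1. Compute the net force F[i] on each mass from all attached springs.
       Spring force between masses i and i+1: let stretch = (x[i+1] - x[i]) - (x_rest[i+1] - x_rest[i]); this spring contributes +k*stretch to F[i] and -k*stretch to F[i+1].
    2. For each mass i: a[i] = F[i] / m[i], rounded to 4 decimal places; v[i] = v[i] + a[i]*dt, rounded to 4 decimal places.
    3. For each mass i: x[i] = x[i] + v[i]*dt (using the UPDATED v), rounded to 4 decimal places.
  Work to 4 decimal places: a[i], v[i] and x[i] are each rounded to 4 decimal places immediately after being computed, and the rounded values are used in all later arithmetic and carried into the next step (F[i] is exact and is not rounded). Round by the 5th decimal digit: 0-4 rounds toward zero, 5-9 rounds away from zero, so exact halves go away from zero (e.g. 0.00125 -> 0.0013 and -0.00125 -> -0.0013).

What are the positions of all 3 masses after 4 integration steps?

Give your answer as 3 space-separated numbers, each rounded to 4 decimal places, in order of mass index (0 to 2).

Step 0: x=[5.0000 8.0000 11.0000] v=[0.0000 -2.0000 0.0000]
Step 1: x=[4.9200 7.6000 11.0400] v=[-0.4000 -2.0000 0.2000]
Step 2: x=[4.7344 7.2608 11.1024] v=[-0.9280 -1.6960 0.3120]
Step 3: x=[4.4309 7.0268 11.1711] v=[-1.5174 -1.1699 0.3437]
Step 4: x=[4.0151 6.9167 11.2341] v=[-2.0790 -0.5505 0.3148]

Answer: 4.0151 6.9167 11.2341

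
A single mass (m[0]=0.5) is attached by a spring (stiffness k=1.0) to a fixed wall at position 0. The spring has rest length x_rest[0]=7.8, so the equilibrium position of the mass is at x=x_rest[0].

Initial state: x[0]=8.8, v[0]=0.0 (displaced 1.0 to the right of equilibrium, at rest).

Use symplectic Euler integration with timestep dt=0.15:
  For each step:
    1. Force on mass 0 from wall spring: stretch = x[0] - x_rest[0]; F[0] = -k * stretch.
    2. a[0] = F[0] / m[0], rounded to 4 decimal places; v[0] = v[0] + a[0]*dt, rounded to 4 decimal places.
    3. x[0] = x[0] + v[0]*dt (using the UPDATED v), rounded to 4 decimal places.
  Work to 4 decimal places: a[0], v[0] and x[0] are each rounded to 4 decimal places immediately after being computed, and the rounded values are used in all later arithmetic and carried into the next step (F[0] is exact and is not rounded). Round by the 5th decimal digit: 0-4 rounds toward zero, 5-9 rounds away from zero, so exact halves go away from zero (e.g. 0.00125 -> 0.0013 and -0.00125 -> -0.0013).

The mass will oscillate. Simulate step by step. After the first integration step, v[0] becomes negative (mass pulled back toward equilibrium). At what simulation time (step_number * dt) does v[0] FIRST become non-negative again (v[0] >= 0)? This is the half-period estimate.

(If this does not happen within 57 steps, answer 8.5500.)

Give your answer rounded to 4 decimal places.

Answer: 2.2500

Derivation:
Step 0: x=[8.8000] v=[0.0000]
Step 1: x=[8.7550] v=[-0.3000]
Step 2: x=[8.6670] v=[-0.5865]
Step 3: x=[8.5400] v=[-0.8466]
Step 4: x=[8.3797] v=[-1.0686]
Step 5: x=[8.1933] v=[-1.2425]
Step 6: x=[7.9892] v=[-1.3605]
Step 7: x=[7.7766] v=[-1.4173]
Step 8: x=[7.5651] v=[-1.4103]
Step 9: x=[7.3641] v=[-1.3398]
Step 10: x=[7.1828] v=[-1.2090]
Step 11: x=[7.0292] v=[-1.0238]
Step 12: x=[6.9103] v=[-0.7926]
Step 13: x=[6.8314] v=[-0.5257]
Step 14: x=[6.7961] v=[-0.2351]
Step 15: x=[6.8060] v=[0.0661]
First v>=0 after going negative at step 15, time=2.2500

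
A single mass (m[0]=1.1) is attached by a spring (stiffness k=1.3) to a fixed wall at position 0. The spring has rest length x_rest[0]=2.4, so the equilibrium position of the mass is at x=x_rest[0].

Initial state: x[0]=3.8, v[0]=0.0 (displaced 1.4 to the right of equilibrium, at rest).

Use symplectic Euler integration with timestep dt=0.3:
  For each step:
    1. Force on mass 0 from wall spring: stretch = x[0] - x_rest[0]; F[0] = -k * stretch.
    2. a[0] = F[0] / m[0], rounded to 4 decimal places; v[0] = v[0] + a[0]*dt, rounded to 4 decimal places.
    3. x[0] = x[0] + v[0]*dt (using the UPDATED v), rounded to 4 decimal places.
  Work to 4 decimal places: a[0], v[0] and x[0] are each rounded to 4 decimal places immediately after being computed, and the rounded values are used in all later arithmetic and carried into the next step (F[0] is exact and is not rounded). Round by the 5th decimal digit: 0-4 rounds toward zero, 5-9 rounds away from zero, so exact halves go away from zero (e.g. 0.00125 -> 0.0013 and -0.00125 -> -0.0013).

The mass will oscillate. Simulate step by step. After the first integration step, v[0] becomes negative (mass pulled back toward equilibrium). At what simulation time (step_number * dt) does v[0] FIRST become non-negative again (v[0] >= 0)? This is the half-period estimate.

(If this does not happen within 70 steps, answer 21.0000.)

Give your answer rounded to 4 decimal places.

Answer: 3.0000

Derivation:
Step 0: x=[3.8000] v=[0.0000]
Step 1: x=[3.6511] v=[-0.4964]
Step 2: x=[3.3691] v=[-0.9400]
Step 3: x=[2.9840] v=[-1.2836]
Step 4: x=[2.5368] v=[-1.4907]
Step 5: x=[2.0750] v=[-1.5392]
Step 6: x=[1.6478] v=[-1.4240]
Step 7: x=[1.3006] v=[-1.1573]
Step 8: x=[1.0704] v=[-0.7675]
Step 9: x=[0.9816] v=[-0.2961]
Step 10: x=[1.0436] v=[0.2068]
First v>=0 after going negative at step 10, time=3.0000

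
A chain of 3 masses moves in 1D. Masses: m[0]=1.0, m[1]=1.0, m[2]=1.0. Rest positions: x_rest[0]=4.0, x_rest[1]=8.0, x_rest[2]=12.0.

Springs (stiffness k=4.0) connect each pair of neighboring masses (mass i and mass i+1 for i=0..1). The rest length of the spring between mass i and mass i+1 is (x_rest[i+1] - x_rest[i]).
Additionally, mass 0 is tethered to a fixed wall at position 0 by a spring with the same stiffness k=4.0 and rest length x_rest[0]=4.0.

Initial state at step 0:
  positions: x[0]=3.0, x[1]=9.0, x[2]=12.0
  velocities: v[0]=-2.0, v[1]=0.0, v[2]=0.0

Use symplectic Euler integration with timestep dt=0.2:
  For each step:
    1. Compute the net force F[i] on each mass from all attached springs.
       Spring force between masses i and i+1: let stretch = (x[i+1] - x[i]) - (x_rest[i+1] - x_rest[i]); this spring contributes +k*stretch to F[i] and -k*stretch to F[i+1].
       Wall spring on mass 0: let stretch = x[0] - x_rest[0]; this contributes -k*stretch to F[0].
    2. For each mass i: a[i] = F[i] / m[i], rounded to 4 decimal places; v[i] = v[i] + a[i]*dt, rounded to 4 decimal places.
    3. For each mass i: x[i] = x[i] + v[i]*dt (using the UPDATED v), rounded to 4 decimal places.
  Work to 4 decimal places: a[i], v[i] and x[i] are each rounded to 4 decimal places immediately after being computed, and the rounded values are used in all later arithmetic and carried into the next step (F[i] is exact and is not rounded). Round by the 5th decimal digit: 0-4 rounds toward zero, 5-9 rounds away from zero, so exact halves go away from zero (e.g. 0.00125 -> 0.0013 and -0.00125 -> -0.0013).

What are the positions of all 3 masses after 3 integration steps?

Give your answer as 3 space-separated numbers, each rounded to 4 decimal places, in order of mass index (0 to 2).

Answer: 4.1035 7.0498 12.4951

Derivation:
Step 0: x=[3.0000 9.0000 12.0000] v=[-2.0000 0.0000 0.0000]
Step 1: x=[3.0800 8.5200 12.1600] v=[0.4000 -2.4000 0.8000]
Step 2: x=[3.5376 7.7520 12.3776] v=[2.2880 -3.8400 1.0880]
Step 3: x=[4.1035 7.0498 12.4951] v=[2.8294 -3.5110 0.5875]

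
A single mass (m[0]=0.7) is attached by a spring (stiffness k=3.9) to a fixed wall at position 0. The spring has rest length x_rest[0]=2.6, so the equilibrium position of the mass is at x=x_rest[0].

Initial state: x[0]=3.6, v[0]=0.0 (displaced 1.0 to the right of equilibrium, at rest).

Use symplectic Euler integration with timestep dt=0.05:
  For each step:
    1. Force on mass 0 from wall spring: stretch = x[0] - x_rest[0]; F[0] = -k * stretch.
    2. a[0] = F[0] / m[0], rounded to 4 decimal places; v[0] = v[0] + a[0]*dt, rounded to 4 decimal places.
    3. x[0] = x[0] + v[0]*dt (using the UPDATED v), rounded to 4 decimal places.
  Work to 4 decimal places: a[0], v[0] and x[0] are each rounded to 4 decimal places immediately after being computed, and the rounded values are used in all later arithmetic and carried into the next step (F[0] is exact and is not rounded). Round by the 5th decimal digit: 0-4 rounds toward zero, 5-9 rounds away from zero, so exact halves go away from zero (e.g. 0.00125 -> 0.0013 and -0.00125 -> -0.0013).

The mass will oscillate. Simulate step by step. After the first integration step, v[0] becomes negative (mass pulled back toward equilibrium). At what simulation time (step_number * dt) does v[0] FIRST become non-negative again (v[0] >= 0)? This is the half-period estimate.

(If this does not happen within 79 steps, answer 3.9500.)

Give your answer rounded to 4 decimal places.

Step 0: x=[3.6000] v=[0.0000]
Step 1: x=[3.5861] v=[-0.2786]
Step 2: x=[3.5584] v=[-0.5533]
Step 3: x=[3.5174] v=[-0.8203]
Step 4: x=[3.4636] v=[-1.0759]
Step 5: x=[3.3978] v=[-1.3165]
Step 6: x=[3.3209] v=[-1.5387]
Step 7: x=[3.2339] v=[-1.7395]
Step 8: x=[3.1381] v=[-1.9161]
Step 9: x=[3.0348] v=[-2.0660]
Step 10: x=[2.9254] v=[-2.1871]
Step 11: x=[2.8115] v=[-2.2777]
Step 12: x=[2.6947] v=[-2.3366]
Step 13: x=[2.5766] v=[-2.3630]
Step 14: x=[2.4588] v=[-2.3565]
Step 15: x=[2.3429] v=[-2.3172]
Step 16: x=[2.2306] v=[-2.2456]
Step 17: x=[2.1235] v=[-2.1427]
Step 18: x=[2.0230] v=[-2.0100]
Step 19: x=[1.9305] v=[-1.8493]
Step 20: x=[1.8474] v=[-1.6628]
Step 21: x=[1.7747] v=[-1.4531]
Step 22: x=[1.7135] v=[-1.2232]
Step 23: x=[1.6647] v=[-0.9762]
Step 24: x=[1.6289] v=[-0.7157]
Step 25: x=[1.6066] v=[-0.4452]
Step 26: x=[1.5982] v=[-0.1685]
Step 27: x=[1.6037] v=[0.1106]
First v>=0 after going negative at step 27, time=1.3500

Answer: 1.3500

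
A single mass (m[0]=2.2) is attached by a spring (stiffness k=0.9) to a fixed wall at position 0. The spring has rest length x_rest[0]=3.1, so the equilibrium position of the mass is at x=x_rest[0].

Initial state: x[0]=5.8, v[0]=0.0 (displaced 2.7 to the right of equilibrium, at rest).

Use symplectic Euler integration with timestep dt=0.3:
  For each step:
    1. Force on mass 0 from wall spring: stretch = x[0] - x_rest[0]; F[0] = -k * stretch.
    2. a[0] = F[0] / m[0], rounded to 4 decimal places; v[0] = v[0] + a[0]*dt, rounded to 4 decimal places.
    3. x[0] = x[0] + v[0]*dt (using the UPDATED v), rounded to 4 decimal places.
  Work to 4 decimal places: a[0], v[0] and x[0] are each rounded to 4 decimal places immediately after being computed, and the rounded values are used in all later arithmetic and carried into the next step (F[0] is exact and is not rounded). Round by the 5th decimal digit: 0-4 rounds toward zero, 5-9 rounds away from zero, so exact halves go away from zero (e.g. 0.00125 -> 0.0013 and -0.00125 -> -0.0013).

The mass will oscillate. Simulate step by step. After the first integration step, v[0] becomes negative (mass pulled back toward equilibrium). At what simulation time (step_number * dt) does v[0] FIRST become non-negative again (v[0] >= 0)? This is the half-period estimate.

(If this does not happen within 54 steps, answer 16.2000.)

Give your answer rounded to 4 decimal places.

Step 0: x=[5.8000] v=[0.0000]
Step 1: x=[5.7006] v=[-0.3314]
Step 2: x=[5.5054] v=[-0.6506]
Step 3: x=[5.2217] v=[-0.9458]
Step 4: x=[4.8598] v=[-1.2062]
Step 5: x=[4.4331] v=[-1.4222]
Step 6: x=[3.9574] v=[-1.5858]
Step 7: x=[3.4501] v=[-1.6910]
Step 8: x=[2.9299] v=[-1.7340]
Step 9: x=[2.4160] v=[-1.7131]
Step 10: x=[1.9272] v=[-1.6292]
Step 11: x=[1.4816] v=[-1.4853]
Step 12: x=[1.0956] v=[-1.2867]
Step 13: x=[0.7834] v=[-1.0407]
Step 14: x=[0.5565] v=[-0.7564]
Step 15: x=[0.4232] v=[-0.4443]
Step 16: x=[0.3885] v=[-0.1158]
Step 17: x=[0.4536] v=[0.2170]
First v>=0 after going negative at step 17, time=5.1000

Answer: 5.1000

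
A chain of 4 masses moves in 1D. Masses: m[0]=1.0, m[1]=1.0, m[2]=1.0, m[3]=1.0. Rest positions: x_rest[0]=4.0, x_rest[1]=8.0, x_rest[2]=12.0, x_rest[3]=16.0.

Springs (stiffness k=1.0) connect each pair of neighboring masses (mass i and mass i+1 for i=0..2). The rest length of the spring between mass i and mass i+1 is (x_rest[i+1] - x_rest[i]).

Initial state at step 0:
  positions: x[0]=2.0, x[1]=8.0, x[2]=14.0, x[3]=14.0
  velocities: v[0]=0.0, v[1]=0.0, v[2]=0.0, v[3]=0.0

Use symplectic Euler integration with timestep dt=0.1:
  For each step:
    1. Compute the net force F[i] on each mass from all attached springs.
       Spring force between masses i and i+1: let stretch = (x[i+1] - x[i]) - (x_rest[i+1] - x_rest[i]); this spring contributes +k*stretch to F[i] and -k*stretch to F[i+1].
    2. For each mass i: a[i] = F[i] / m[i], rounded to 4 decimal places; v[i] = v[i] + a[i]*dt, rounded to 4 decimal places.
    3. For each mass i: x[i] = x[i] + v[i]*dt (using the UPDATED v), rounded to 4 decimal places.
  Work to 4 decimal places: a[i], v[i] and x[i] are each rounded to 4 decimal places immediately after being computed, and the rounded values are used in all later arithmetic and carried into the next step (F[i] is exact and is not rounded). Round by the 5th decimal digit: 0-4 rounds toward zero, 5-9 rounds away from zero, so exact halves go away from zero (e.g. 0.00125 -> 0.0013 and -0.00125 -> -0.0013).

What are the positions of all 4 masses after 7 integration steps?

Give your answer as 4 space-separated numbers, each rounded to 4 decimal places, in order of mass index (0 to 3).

Step 0: x=[2.0000 8.0000 14.0000 14.0000] v=[0.0000 0.0000 0.0000 0.0000]
Step 1: x=[2.0200 8.0000 13.9400 14.0400] v=[0.2000 0.0000 -0.6000 0.4000]
Step 2: x=[2.0598 7.9996 13.8216 14.1190] v=[0.3980 -0.0040 -1.1840 0.7900]
Step 3: x=[2.1190 7.9980 13.6480 14.2350] v=[0.5920 -0.0158 -1.7365 1.1603]
Step 4: x=[2.1970 7.9941 13.4237 14.3852] v=[0.7799 -0.0387 -2.2428 1.5016]
Step 5: x=[2.2930 7.9866 13.1547 14.5658] v=[0.9596 -0.0755 -2.6896 1.8055]
Step 6: x=[2.4059 7.9738 12.8482 14.7722] v=[1.1290 -0.1281 -3.0653 2.0644]
Step 7: x=[2.5345 7.9541 12.5122 14.9994] v=[1.2858 -0.1975 -3.3603 2.2720]

Answer: 2.5345 7.9541 12.5122 14.9994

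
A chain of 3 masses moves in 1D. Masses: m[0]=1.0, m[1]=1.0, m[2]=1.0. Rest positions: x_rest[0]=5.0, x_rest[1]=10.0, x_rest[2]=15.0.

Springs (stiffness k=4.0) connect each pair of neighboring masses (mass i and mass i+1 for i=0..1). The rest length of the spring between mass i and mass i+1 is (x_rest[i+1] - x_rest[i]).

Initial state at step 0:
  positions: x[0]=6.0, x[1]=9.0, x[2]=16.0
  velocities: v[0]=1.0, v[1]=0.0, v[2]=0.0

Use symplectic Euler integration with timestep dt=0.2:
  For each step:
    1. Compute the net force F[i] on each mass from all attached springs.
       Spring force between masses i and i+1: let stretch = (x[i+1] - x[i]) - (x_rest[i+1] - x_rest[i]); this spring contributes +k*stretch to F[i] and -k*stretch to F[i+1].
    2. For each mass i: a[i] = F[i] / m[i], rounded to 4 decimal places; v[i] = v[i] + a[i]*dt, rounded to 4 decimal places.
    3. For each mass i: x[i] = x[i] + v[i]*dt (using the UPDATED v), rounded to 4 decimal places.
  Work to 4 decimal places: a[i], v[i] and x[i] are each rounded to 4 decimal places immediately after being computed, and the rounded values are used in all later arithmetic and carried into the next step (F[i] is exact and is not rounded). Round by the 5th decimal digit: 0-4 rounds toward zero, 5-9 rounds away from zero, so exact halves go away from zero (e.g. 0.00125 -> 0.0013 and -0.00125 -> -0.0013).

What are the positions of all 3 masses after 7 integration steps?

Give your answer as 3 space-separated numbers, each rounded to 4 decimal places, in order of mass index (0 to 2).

Answer: 6.2287 10.1046 16.0669

Derivation:
Step 0: x=[6.0000 9.0000 16.0000] v=[1.0000 0.0000 0.0000]
Step 1: x=[5.8800 9.6400 15.6800] v=[-0.6000 3.2000 -1.6000]
Step 2: x=[5.5616 10.6448 15.1936] v=[-1.5920 5.0240 -2.4320]
Step 3: x=[5.2565 11.5641 14.7794] v=[-1.5254 4.5965 -2.0710]
Step 4: x=[5.1606 11.9886 14.6508] v=[-0.4793 2.1227 -0.6432]
Step 5: x=[5.3572 11.7466 14.8962] v=[0.9831 -1.2099 1.2270]
Step 6: x=[5.7761 10.9863 15.4377] v=[2.0946 -3.8017 2.7073]
Step 7: x=[6.2287 10.1046 16.0669] v=[2.2628 -4.4087 3.1462]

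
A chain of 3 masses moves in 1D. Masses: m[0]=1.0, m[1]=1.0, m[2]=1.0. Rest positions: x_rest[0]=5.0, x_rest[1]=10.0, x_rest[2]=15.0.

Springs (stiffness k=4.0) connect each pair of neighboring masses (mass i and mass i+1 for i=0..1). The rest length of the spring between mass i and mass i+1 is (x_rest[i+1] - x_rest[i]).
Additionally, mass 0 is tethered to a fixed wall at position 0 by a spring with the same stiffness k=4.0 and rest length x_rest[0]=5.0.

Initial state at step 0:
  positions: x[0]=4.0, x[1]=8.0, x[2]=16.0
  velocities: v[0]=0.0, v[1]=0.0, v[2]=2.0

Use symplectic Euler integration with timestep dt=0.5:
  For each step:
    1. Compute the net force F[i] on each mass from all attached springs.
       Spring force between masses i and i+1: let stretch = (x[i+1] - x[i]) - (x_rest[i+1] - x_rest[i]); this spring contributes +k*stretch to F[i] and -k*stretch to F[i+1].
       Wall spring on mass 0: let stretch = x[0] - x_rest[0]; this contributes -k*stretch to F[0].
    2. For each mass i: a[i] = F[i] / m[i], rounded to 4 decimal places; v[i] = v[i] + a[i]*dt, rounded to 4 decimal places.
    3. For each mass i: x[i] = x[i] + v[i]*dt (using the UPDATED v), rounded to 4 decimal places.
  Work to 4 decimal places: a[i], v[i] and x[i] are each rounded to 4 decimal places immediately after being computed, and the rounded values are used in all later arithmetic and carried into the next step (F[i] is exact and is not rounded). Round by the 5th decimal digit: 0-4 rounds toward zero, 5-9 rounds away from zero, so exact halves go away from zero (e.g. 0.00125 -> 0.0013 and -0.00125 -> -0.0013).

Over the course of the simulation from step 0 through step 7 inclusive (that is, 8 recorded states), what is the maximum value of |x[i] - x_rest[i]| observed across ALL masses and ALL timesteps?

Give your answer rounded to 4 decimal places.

Answer: 3.0000

Derivation:
Step 0: x=[4.0000 8.0000 16.0000] v=[0.0000 0.0000 2.0000]
Step 1: x=[4.0000 12.0000 14.0000] v=[0.0000 8.0000 -4.0000]
Step 2: x=[8.0000 10.0000 15.0000] v=[8.0000 -4.0000 2.0000]
Step 3: x=[6.0000 11.0000 16.0000] v=[-4.0000 2.0000 2.0000]
Step 4: x=[3.0000 12.0000 17.0000] v=[-6.0000 2.0000 2.0000]
Step 5: x=[6.0000 9.0000 18.0000] v=[6.0000 -6.0000 2.0000]
Step 6: x=[6.0000 12.0000 15.0000] v=[0.0000 6.0000 -6.0000]
Step 7: x=[6.0000 12.0000 14.0000] v=[0.0000 0.0000 -2.0000]
Max displacement = 3.0000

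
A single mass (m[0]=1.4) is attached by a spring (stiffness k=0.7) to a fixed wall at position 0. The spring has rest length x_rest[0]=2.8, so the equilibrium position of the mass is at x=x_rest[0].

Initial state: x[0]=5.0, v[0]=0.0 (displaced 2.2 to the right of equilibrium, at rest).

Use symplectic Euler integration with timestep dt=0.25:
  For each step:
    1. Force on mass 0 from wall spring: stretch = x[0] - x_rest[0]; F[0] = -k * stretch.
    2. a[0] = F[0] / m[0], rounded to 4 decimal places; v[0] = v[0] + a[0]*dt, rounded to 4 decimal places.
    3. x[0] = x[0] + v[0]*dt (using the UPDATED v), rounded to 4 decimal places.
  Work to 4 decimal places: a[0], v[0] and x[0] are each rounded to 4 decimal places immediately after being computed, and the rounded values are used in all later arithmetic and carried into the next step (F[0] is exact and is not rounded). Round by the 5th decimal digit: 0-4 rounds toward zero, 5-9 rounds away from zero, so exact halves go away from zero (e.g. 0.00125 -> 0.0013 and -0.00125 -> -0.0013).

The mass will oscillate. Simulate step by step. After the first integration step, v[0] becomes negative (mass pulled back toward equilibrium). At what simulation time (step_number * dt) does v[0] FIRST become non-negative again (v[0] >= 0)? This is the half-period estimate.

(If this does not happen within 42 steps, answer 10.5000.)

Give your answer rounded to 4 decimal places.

Step 0: x=[5.0000] v=[0.0000]
Step 1: x=[4.9313] v=[-0.2750]
Step 2: x=[4.7960] v=[-0.5414]
Step 3: x=[4.5983] v=[-0.7909]
Step 4: x=[4.3444] v=[-1.0157]
Step 5: x=[4.0422] v=[-1.2088]
Step 6: x=[3.7012] v=[-1.3641]
Step 7: x=[3.3320] v=[-1.4768]
Step 8: x=[2.9462] v=[-1.5433]
Step 9: x=[2.5558] v=[-1.5616]
Step 10: x=[2.1730] v=[-1.5311]
Step 11: x=[1.8098] v=[-1.4527]
Step 12: x=[1.4776] v=[-1.3289]
Step 13: x=[1.1867] v=[-1.1636]
Step 14: x=[0.9462] v=[-0.9619]
Step 15: x=[0.7637] v=[-0.7302]
Step 16: x=[0.6448] v=[-0.4757]
Step 17: x=[0.5932] v=[-0.2063]
Step 18: x=[0.6106] v=[0.0696]
First v>=0 after going negative at step 18, time=4.5000

Answer: 4.5000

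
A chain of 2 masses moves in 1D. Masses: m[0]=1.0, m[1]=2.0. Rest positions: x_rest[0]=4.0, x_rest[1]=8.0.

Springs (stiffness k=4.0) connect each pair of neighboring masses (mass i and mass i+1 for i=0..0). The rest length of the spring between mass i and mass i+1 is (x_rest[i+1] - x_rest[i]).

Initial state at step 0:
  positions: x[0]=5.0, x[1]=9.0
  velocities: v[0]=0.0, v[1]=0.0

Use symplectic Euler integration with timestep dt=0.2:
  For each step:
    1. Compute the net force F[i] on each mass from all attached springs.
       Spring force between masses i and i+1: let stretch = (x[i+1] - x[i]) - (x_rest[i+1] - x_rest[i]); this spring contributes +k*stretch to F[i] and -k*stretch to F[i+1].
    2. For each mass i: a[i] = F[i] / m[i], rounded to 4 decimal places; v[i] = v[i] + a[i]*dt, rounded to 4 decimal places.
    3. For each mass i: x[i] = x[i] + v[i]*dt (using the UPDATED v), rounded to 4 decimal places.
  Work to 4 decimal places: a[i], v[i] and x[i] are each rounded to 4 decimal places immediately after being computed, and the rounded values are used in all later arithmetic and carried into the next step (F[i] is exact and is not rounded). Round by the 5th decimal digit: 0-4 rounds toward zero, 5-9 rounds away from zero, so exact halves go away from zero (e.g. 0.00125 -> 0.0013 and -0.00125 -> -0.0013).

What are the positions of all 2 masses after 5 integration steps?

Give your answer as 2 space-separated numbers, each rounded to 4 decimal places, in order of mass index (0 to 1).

Step 0: x=[5.0000 9.0000] v=[0.0000 0.0000]
Step 1: x=[5.0000 9.0000] v=[0.0000 0.0000]
Step 2: x=[5.0000 9.0000] v=[0.0000 0.0000]
Step 3: x=[5.0000 9.0000] v=[0.0000 0.0000]
Step 4: x=[5.0000 9.0000] v=[0.0000 0.0000]
Step 5: x=[5.0000 9.0000] v=[0.0000 0.0000]

Answer: 5.0000 9.0000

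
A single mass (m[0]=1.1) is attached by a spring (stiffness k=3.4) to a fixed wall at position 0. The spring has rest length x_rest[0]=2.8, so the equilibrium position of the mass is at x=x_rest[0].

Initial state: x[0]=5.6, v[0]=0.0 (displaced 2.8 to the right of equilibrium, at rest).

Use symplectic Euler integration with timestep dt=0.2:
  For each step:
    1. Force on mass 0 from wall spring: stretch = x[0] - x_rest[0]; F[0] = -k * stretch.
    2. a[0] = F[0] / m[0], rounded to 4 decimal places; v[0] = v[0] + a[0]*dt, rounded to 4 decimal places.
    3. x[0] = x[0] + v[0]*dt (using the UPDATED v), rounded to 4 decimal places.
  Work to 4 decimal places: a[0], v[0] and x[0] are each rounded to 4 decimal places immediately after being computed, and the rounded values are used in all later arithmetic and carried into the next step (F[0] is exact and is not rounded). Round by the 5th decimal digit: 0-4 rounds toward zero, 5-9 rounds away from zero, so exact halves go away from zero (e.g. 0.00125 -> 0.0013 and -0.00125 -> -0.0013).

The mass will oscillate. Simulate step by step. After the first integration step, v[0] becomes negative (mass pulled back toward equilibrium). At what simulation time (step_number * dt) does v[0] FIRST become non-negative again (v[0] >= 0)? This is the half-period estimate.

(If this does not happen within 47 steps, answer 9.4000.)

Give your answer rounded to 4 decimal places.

Step 0: x=[5.6000] v=[0.0000]
Step 1: x=[5.2538] v=[-1.7309]
Step 2: x=[4.6042] v=[-3.2478]
Step 3: x=[3.7316] v=[-4.3631]
Step 4: x=[2.7438] v=[-4.9390]
Step 5: x=[1.7629] v=[-4.9043]
Step 6: x=[0.9103] v=[-4.2632]
Step 7: x=[0.2913] v=[-3.0950]
Step 8: x=[-0.0175] v=[-1.5442]
Step 9: x=[0.0220] v=[0.1975]
First v>=0 after going negative at step 9, time=1.8000

Answer: 1.8000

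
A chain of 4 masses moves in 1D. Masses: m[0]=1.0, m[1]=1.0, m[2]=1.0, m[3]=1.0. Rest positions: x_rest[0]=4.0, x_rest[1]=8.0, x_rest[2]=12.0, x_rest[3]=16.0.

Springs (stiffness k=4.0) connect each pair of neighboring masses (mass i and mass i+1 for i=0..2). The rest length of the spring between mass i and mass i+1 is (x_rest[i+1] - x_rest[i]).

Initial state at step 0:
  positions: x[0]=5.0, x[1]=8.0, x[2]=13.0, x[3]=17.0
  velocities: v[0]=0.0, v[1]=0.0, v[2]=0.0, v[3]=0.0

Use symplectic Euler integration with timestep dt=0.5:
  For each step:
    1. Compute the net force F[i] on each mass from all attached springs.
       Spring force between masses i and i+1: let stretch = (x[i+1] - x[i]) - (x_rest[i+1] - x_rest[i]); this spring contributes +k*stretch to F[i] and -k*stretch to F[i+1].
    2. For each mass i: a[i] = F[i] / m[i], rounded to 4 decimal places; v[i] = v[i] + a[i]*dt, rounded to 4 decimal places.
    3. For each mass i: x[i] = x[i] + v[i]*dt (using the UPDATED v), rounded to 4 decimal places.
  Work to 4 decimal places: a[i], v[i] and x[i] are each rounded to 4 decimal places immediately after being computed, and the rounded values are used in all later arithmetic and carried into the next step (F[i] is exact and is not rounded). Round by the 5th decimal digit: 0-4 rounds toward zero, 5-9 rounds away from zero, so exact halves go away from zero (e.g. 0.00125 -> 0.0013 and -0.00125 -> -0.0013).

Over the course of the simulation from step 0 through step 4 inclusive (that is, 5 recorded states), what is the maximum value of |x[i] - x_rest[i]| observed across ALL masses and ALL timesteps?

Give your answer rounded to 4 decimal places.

Answer: 2.0000

Derivation:
Step 0: x=[5.0000 8.0000 13.0000 17.0000] v=[0.0000 0.0000 0.0000 0.0000]
Step 1: x=[4.0000 10.0000 12.0000 17.0000] v=[-2.0000 4.0000 -2.0000 0.0000]
Step 2: x=[5.0000 8.0000 14.0000 16.0000] v=[2.0000 -4.0000 4.0000 -2.0000]
Step 3: x=[5.0000 9.0000 12.0000 17.0000] v=[0.0000 2.0000 -4.0000 2.0000]
Step 4: x=[5.0000 9.0000 12.0000 17.0000] v=[0.0000 0.0000 0.0000 0.0000]
Max displacement = 2.0000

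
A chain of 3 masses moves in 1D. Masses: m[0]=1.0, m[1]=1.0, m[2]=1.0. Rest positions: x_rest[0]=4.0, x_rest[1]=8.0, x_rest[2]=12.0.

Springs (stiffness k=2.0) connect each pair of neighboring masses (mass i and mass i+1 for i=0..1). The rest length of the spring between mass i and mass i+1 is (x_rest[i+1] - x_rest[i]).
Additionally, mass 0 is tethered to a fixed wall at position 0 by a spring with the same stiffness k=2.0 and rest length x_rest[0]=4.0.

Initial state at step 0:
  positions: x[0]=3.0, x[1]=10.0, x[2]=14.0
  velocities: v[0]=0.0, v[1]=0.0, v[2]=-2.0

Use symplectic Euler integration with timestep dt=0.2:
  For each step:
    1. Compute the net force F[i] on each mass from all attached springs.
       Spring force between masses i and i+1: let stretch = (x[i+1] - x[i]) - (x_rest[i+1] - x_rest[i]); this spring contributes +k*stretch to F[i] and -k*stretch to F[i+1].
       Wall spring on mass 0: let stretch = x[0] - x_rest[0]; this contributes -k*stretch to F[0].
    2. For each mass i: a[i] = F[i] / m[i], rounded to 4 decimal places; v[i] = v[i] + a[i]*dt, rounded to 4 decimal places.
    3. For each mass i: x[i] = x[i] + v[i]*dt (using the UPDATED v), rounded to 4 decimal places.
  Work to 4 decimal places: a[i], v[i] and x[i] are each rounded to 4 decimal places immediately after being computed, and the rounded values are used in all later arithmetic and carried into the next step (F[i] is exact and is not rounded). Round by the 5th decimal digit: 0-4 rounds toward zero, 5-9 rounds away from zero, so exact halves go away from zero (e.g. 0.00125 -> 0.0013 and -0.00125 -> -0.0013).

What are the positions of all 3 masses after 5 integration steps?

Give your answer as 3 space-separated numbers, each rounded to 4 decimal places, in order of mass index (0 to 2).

Answer: 5.7137 7.7000 12.0379

Derivation:
Step 0: x=[3.0000 10.0000 14.0000] v=[0.0000 0.0000 -2.0000]
Step 1: x=[3.3200 9.7600 13.6000] v=[1.6000 -1.2000 -2.0000]
Step 2: x=[3.8896 9.3120 13.2128] v=[2.8480 -2.2400 -1.9360]
Step 3: x=[4.5818 8.7423 12.8335] v=[3.4611 -2.8486 -1.8963]
Step 4: x=[5.2403 8.1670 12.4469] v=[3.2926 -2.8763 -1.9328]
Step 5: x=[5.7137 7.7000 12.0379] v=[2.3672 -2.3350 -2.0448]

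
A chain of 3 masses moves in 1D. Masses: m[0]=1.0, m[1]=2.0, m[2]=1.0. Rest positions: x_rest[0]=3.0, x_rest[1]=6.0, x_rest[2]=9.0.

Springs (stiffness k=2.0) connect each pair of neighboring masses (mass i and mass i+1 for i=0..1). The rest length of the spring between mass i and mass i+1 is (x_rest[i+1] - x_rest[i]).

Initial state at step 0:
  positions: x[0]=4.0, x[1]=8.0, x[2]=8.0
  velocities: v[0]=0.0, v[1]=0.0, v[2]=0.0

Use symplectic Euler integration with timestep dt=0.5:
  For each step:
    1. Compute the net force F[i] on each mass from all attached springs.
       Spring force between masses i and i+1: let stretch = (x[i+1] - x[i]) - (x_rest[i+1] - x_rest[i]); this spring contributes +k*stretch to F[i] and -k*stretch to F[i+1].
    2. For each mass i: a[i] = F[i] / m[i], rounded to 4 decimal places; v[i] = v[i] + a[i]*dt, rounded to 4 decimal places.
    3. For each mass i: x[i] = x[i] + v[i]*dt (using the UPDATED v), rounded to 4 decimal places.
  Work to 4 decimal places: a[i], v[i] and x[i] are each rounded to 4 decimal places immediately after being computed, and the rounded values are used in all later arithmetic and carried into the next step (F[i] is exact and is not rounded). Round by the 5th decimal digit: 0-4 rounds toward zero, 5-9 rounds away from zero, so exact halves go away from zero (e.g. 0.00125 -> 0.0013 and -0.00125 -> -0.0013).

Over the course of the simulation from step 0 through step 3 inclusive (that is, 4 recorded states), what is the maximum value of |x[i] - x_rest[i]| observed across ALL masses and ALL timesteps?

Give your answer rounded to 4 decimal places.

Answer: 2.8750

Derivation:
Step 0: x=[4.0000 8.0000 8.0000] v=[0.0000 0.0000 0.0000]
Step 1: x=[4.5000 7.0000 9.5000] v=[1.0000 -2.0000 3.0000]
Step 2: x=[4.7500 6.0000 11.2500] v=[0.5000 -2.0000 3.5000]
Step 3: x=[4.1250 6.0000 11.8750] v=[-1.2500 0.0000 1.2500]
Max displacement = 2.8750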